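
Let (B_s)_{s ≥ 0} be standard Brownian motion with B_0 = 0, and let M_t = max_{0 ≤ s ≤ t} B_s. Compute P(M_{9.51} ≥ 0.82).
P(M_{9.51} ≥ 0.82) = 2·P(B_{9.51} ≥ 0.82) = 2(1 − Φ(0.82/√9.51)) ≈ 0.7903

By the reflection principle for Brownian motion, P(M_t ≥ a) = 2 · P(B_t ≥ a) for a ≥ 0. Since B_t ~ N(0, t), P(B_t ≥ 0.82) = 1 − Φ(0.82/√t) = 1 − Φ(0.82/√9.51) = 1 − Φ(0.2659). So
  P(M_{9.51} ≥ 0.82) = 2(1 − Φ(0.2659)) ≈ 0.7903.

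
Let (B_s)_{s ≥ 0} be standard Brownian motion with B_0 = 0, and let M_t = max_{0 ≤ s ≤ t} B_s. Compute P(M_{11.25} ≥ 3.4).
P(M_{11.25} ≥ 3.4) = 2·P(B_{11.25} ≥ 3.4) = 2(1 − Φ(3.4/√11.25)) ≈ 0.3107

By the reflection principle for Brownian motion, P(M_t ≥ a) = 2 · P(B_t ≥ a) for a ≥ 0. Since B_t ~ N(0, t), P(B_t ≥ 3.4) = 1 − Φ(3.4/√t) = 1 − Φ(3.4/√11.25) = 1 − Φ(1.0137). So
  P(M_{11.25} ≥ 3.4) = 2(1 − Φ(1.0137)) ≈ 0.3107.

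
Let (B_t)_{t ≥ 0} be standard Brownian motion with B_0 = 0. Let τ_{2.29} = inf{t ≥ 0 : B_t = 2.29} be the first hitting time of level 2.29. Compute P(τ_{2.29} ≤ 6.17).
P(τ_{2.29} ≤ 6.17) = 2(1 − Φ(2.29/√6.17)) = 2(1 − Φ(0.9219)) ≈ 0.3566

By the reflection principle for standard BM, P(τ_b ≤ t) = 2 · P(B_t ≥ b). Since B_t ~ N(0, t), P(B_t ≥ 2.29) = 1 − Φ(2.29/√t) = 1 − Φ(2.29/√6.17) = 1 − Φ(0.9219) ≈ 0.17829. Doubling: P(τ_{2.29} ≤ 6.17) ≈ 2 · 0.17829 = 0.35658 ≈ 0.3566.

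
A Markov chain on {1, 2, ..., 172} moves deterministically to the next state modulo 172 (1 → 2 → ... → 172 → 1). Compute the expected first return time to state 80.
E[T_80 | X_0 = 80] = 172

The chain cycles deterministically, so starting at state 80 it returns in exactly 172 steps. Equivalently, the stationary distribution is uniform π_j = 1/172 for every state j, so by Kac's formula E[T_80] = 1/π_80 = 172.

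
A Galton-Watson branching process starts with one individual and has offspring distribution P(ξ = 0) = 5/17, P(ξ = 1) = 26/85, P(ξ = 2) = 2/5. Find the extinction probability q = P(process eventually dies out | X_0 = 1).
q = 25/34

The pgf is f(s) = 5/17 + 26/85·s + 2/5·s². The extinction probability q is the smallest fixed point of f in [0, 1]. Setting s = f(s):
  2/5·s² + (26/85 − 1)·s + 5/17 = 0
  2/5·s² − (5/17 + 2/5)·s + 5/17 = 0
which factors as (s − 1)·(2/5·s − 5/17) = 0, giving roots s = 1 and s = (5/17)/(2/5) = 25/34.
Mean offspring μ = 26/85 + 2·2/5 = 94/85 > 1 (supercritical), so q < 1. The extinction probability is the smaller root: q = (5/17)/(2/5) = 25/34.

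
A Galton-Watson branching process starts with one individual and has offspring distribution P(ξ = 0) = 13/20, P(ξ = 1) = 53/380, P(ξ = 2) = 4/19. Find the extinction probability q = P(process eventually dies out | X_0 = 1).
q = 1

Mean offspring μ = 0·13/20 + 1·53/380 + 2·4/19 = 213/380 ≤ 1. For μ ≤ 1 with offspring not concentrated at 1, the Galton-Watson process goes extinct almost surely, so q = 1.
(Algebraic check: The pgf is f(s) = 13/20 + 53/380·s + 4/19·s². The extinction probability q is the smallest fixed point of f in [0, 1]. Setting s = f(s):
  4/19·s² + (53/380 − 1)·s + 13/20 = 0
  4/19·s² − (13/20 + 4/19)·s + 13/20 = 0
which factors as (s − 1)·(4/19·s − 13/20) = 0, giving roots s = 1 and s = (13/20)/(4/19) = 247/80. Since 247/80 ≥ 1, the smallest root in [0, 1] is s = 1.)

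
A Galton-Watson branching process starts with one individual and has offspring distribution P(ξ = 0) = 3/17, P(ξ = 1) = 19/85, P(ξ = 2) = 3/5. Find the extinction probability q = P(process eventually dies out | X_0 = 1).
q = 5/17

The pgf is f(s) = 3/17 + 19/85·s + 3/5·s². The extinction probability q is the smallest fixed point of f in [0, 1]. Setting s = f(s):
  3/5·s² + (19/85 − 1)·s + 3/17 = 0
  3/5·s² − (3/17 + 3/5)·s + 3/17 = 0
which factors as (s − 1)·(3/5·s − 3/17) = 0, giving roots s = 1 and s = (3/17)/(3/5) = 5/17.
Mean offspring μ = 19/85 + 2·3/5 = 121/85 > 1 (supercritical), so q < 1. The extinction probability is the smaller root: q = (3/17)/(3/5) = 5/17.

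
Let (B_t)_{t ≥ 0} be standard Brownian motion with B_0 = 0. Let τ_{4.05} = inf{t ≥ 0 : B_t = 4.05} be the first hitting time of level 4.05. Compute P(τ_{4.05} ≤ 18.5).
P(τ_{4.05} ≤ 18.5) = 2(1 − Φ(4.05/√18.5)) = 2(1 − Φ(0.9416)) ≈ 0.3464

By the reflection principle for standard BM, P(τ_b ≤ t) = 2 · P(B_t ≥ b). Since B_t ~ N(0, t), P(B_t ≥ 4.05) = 1 − Φ(4.05/√t) = 1 − Φ(4.05/√18.5) = 1 − Φ(0.9416) ≈ 0.17320. Doubling: P(τ_{4.05} ≤ 18.5) ≈ 2 · 0.17320 = 0.34640 ≈ 0.3464.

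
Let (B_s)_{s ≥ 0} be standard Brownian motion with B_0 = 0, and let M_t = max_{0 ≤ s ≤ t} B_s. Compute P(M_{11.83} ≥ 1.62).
P(M_{11.83} ≥ 1.62) = 2·P(B_{11.83} ≥ 1.62) = 2(1 − Φ(1.62/√11.83)) ≈ 0.6376

By the reflection principle for Brownian motion, P(M_t ≥ a) = 2 · P(B_t ≥ a) for a ≥ 0. Since B_t ~ N(0, t), P(B_t ≥ 1.62) = 1 − Φ(1.62/√t) = 1 − Φ(1.62/√11.83) = 1 − Φ(0.4710). So
  P(M_{11.83} ≥ 1.62) = 2(1 − Φ(0.4710)) ≈ 0.6376.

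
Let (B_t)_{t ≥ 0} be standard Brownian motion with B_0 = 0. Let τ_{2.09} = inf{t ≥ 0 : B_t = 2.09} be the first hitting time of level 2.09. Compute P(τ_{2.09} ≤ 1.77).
P(τ_{2.09} ≤ 1.77) = 2(1 − Φ(2.09/√1.77)) = 2(1 − Φ(1.5709)) ≈ 0.1162

By the reflection principle for standard BM, P(τ_b ≤ t) = 2 · P(B_t ≥ b). Since B_t ~ N(0, t), P(B_t ≥ 2.09) = 1 − Φ(2.09/√t) = 1 − Φ(2.09/√1.77) = 1 − Φ(1.5709) ≈ 0.05810. Doubling: P(τ_{2.09} ≤ 1.77) ≈ 2 · 0.05810 = 0.11620 ≈ 0.1162.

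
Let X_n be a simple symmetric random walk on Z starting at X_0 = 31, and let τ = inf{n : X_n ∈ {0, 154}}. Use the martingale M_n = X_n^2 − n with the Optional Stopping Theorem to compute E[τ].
E[τ] = 3813

M_n = X_n^2 − n is a martingale (since E[X_{n+1}^2 | F_n] = X_n^2 + 1). By OST (τ has finite mean in a bounded region), E[M_τ] = E[M_0] = X_0^2 − 0 = 31^2 = 961. Also E[M_τ] = E[X_τ^2] − E[τ]. The walk exits at 0 or 154, with P(hit 154 first) = 31/154, so E[X_τ^2] = 154^2 · 31/154 + 0 = 4774. Thus E[τ] = E[X_τ^2] − E[M_τ] = 4774 − 961 = 3813 = 31(154 − 31) = 3813.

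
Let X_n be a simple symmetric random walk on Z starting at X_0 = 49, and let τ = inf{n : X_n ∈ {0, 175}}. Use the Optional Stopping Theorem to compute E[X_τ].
E[X_τ] = 49

X_n is a martingale and τ is a bounded-mean stopping time (indeed τ is finite a.s. with bounded expectation since the walk is in a bounded region). By the OST, E[X_τ] = E[X_0] = 49. Equivalently: E[X_τ] = 175 · P(hit 175 first) + 0 · P(hit 0 first) = 175 · (49/175) = 49.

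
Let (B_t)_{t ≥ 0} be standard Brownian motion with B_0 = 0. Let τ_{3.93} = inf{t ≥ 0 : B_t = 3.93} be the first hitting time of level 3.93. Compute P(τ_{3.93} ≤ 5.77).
P(τ_{3.93} ≤ 5.77) = 2(1 − Φ(3.93/√5.77)) = 2(1 − Φ(1.6361)) ≈ 0.1018

By the reflection principle for standard BM, P(τ_b ≤ t) = 2 · P(B_t ≥ b). Since B_t ~ N(0, t), P(B_t ≥ 3.93) = 1 − Φ(3.93/√t) = 1 − Φ(3.93/√5.77) = 1 − Φ(1.6361) ≈ 0.05091. Doubling: P(τ_{3.93} ≤ 5.77) ≈ 2 · 0.05091 = 0.10182 ≈ 0.1018.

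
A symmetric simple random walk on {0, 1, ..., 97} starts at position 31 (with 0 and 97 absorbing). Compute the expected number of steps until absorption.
E[τ | X_0 = 31] = 2046

Let v_k = E[τ | X_0 = k]. Boundary: v_0 = v_97 = 0. Recurrence: v_k = 1 + (v_{k-1} + v_{k+1})/2 for 1 ≤ k ≤ 96. The particular solution to v_k − (v_{k-1} + v_{k+1})/2 = 1 is v_k = −k^2. Adding homogeneous solution A + B k and matching boundaries gives v_k = k (97 − k). Substituting k = 31: v_31 = 31 · 66 = 2046.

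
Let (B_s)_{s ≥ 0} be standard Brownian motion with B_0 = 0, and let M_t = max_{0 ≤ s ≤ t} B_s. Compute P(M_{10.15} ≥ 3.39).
P(M_{10.15} ≥ 3.39) = 2·P(B_{10.15} ≥ 3.39) = 2(1 − Φ(3.39/√10.15)) ≈ 0.2873

By the reflection principle for Brownian motion, P(M_t ≥ a) = 2 · P(B_t ≥ a) for a ≥ 0. Since B_t ~ N(0, t), P(B_t ≥ 3.39) = 1 − Φ(3.39/√t) = 1 − Φ(3.39/√10.15) = 1 − Φ(1.0641). So
  P(M_{10.15} ≥ 3.39) = 2(1 − Φ(1.0641)) ≈ 0.2873.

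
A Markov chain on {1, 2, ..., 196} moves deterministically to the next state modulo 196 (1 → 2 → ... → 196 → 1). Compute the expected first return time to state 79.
E[T_79 | X_0 = 79] = 196

The chain cycles deterministically, so starting at state 79 it returns in exactly 196 steps. Equivalently, the stationary distribution is uniform π_j = 1/196 for every state j, so by Kac's formula E[T_79] = 1/π_79 = 196.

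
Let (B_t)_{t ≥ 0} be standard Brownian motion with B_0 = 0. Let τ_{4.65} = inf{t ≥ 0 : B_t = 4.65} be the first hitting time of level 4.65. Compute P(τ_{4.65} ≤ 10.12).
P(τ_{4.65} ≤ 10.12) = 2(1 − Φ(4.65/√10.12)) = 2(1 − Φ(1.4617)) ≈ 0.1438

By the reflection principle for standard BM, P(τ_b ≤ t) = 2 · P(B_t ≥ b). Since B_t ~ N(0, t), P(B_t ≥ 4.65) = 1 − Φ(4.65/√t) = 1 − Φ(4.65/√10.12) = 1 − Φ(1.4617) ≈ 0.07191. Doubling: P(τ_{4.65} ≤ 10.12) ≈ 2 · 0.07191 = 0.14382 ≈ 0.1438.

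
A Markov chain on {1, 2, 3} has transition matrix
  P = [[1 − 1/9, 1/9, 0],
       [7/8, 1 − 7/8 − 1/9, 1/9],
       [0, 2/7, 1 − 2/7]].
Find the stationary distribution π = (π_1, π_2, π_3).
π = (567/667, 72/667, 28/667)

This is a birth-death chain on three states, which satisfies detailed balance: π_1 · P_{12} = π_2 · P_{21} and π_2 · P_{23} = π_3 · P_{32}.
From π_1 · 1/9 = π_2 · 7/8: π_2/π_1 = (1/9)/(7/8) = 8/63.
From π_2 · 1/9 = π_3 · 2/7: π_3/π_2 = (1/9)/(2/7) = 7/18.
Take π_1 proportional to 1; then unnormalized π = (1, 8/63, 4/81). Normalize by dividing by the sum 667/567:
  π = (567/667, 72/667, 28/667).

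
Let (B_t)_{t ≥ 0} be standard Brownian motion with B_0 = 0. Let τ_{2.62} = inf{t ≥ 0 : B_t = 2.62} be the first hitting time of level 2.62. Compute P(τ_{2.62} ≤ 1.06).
P(τ_{2.62} ≤ 1.06) = 2(1 − Φ(2.62/√1.06)) = 2(1 − Φ(2.5448)) ≈ 0.0109

By the reflection principle for standard BM, P(τ_b ≤ t) = 2 · P(B_t ≥ b). Since B_t ~ N(0, t), P(B_t ≥ 2.62) = 1 − Φ(2.62/√t) = 1 − Φ(2.62/√1.06) = 1 − Φ(2.5448) ≈ 0.00547. Doubling: P(τ_{2.62} ≤ 1.06) ≈ 2 · 0.00547 = 0.01094 ≈ 0.0109.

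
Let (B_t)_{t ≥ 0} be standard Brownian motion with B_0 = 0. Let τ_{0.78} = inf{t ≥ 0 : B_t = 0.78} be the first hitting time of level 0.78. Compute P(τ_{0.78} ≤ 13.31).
P(τ_{0.78} ≤ 13.31) = 2(1 − Φ(0.78/√13.31)) = 2(1 − Φ(0.2138)) ≈ 0.8307

By the reflection principle for standard BM, P(τ_b ≤ t) = 2 · P(B_t ≥ b). Since B_t ~ N(0, t), P(B_t ≥ 0.78) = 1 − Φ(0.78/√t) = 1 − Φ(0.78/√13.31) = 1 − Φ(0.2138) ≈ 0.41535. Doubling: P(τ_{0.78} ≤ 13.31) ≈ 2 · 0.41535 = 0.83070 ≈ 0.8307.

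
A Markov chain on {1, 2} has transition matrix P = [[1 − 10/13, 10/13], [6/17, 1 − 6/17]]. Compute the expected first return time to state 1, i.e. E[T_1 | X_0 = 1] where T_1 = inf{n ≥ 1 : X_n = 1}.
E[T_1 | X_0 = 1] = 1/π_1 = 124/39

For an irreducible recurrent Markov chain with stationary distribution π, E[T_i | X_0 = i] = 1/π_i (Kac's formula). Here π_1 = (6/17)/(10/13 + 6/17) = (6/17)/(248/221) = 39/124, so E[T_1 | X_0 = 1] = 1/π_1 = (10/13 + 6/17)/(6/17) = (248/221)/(6/17) = 124/39.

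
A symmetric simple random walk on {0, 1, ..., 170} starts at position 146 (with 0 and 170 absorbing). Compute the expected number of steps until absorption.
E[τ | X_0 = 146] = 3504

Let v_k = E[τ | X_0 = k]. Boundary: v_0 = v_170 = 0. Recurrence: v_k = 1 + (v_{k-1} + v_{k+1})/2 for 1 ≤ k ≤ 169. The particular solution to v_k − (v_{k-1} + v_{k+1})/2 = 1 is v_k = −k^2. Adding homogeneous solution A + B k and matching boundaries gives v_k = k (170 − k). Substituting k = 146: v_146 = 146 · 24 = 3504.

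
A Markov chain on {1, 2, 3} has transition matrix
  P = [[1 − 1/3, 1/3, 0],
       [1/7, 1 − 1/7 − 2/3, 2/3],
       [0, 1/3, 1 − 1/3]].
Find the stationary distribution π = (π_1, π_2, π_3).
π = (1/8, 7/24, 7/12)

This is a birth-death chain on three states, which satisfies detailed balance: π_1 · P_{12} = π_2 · P_{21} and π_2 · P_{23} = π_3 · P_{32}.
From π_1 · 1/3 = π_2 · 1/7: π_2/π_1 = (1/3)/(1/7) = 7/3.
From π_2 · 2/3 = π_3 · 1/3: π_3/π_2 = (2/3)/(1/3) = 2.
Take π_1 proportional to 1; then unnormalized π = (1, 7/3, 14/3). Normalize by dividing by the sum 8:
  π = (1/8, 7/24, 7/12).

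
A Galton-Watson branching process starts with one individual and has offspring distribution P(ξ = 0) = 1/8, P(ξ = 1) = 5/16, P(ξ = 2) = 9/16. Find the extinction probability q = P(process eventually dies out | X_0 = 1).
q = 2/9

The pgf is f(s) = 1/8 + 5/16·s + 9/16·s². The extinction probability q is the smallest fixed point of f in [0, 1]. Setting s = f(s):
  9/16·s² + (5/16 − 1)·s + 1/8 = 0
  9/16·s² − (1/8 + 9/16)·s + 1/8 = 0
which factors as (s − 1)·(9/16·s − 1/8) = 0, giving roots s = 1 and s = (1/8)/(9/16) = 2/9.
Mean offspring μ = 5/16 + 2·9/16 = 23/16 > 1 (supercritical), so q < 1. The extinction probability is the smaller root: q = (1/8)/(9/16) = 2/9.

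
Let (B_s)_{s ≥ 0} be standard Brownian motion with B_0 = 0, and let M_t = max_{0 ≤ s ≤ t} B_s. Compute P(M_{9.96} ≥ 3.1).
P(M_{9.96} ≥ 3.1) = 2·P(B_{9.96} ≥ 3.1) = 2(1 − Φ(3.1/√9.96)) ≈ 0.3260

By the reflection principle for Brownian motion, P(M_t ≥ a) = 2 · P(B_t ≥ a) for a ≥ 0. Since B_t ~ N(0, t), P(B_t ≥ 3.1) = 1 − Φ(3.1/√t) = 1 − Φ(3.1/√9.96) = 1 − Φ(0.9823). So
  P(M_{9.96} ≥ 3.1) = 2(1 − Φ(0.9823)) ≈ 0.3260.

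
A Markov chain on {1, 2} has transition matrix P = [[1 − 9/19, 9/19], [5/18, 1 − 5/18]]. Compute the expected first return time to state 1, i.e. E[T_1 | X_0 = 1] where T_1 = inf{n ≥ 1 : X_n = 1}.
E[T_1 | X_0 = 1] = 1/π_1 = 257/95

For an irreducible recurrent Markov chain with stationary distribution π, E[T_i | X_0 = i] = 1/π_i (Kac's formula). Here π_1 = (5/18)/(9/19 + 5/18) = (5/18)/(257/342) = 95/257, so E[T_1 | X_0 = 1] = 1/π_1 = (9/19 + 5/18)/(5/18) = (257/342)/(5/18) = 257/95.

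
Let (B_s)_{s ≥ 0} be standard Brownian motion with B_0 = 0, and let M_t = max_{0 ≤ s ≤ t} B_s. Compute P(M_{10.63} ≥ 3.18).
P(M_{10.63} ≥ 3.18) = 2·P(B_{10.63} ≥ 3.18) = 2(1 − Φ(3.18/√10.63)) ≈ 0.3294

By the reflection principle for Brownian motion, P(M_t ≥ a) = 2 · P(B_t ≥ a) for a ≥ 0. Since B_t ~ N(0, t), P(B_t ≥ 3.18) = 1 − Φ(3.18/√t) = 1 − Φ(3.18/√10.63) = 1 − Φ(0.9753). So
  P(M_{10.63} ≥ 3.18) = 2(1 − Φ(0.9753)) ≈ 0.3294.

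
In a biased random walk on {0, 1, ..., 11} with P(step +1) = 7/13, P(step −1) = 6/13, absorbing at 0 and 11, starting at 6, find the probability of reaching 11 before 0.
P(hit 11 before 0) = (1 − (6/7)^6) / (1 − (6/7)^11) = 1193179351/1614529687

Let u_k denote P(reach 11 before 0 | start at k). Boundary: u_0 = 0, u_11 = 1. Recurrence: u_k = 7/13·u_{k+1} + 6/13·u_{k-1} for 1 ≤ k ≤ 10. Try u_k = A + B·r^k with r = q/p = (6/13)/(7/13) = 6/7. Substitution satisfies the recurrence; boundary conditions give:
  u_k = (1 − r^k) / (1 − r^N) = (1 − (6/7)^6) / (1 − (6/7)^11) = 1193179351/1614529687.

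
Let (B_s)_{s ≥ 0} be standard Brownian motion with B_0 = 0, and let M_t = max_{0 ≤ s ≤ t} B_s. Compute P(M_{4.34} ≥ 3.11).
P(M_{4.34} ≥ 3.11) = 2·P(B_{4.34} ≥ 3.11) = 2(1 − Φ(3.11/√4.34)) ≈ 0.1355

By the reflection principle for Brownian motion, P(M_t ≥ a) = 2 · P(B_t ≥ a) for a ≥ 0. Since B_t ~ N(0, t), P(B_t ≥ 3.11) = 1 − Φ(3.11/√t) = 1 − Φ(3.11/√4.34) = 1 − Φ(1.4928). So
  P(M_{4.34} ≥ 3.11) = 2(1 − Φ(1.4928)) ≈ 0.1355.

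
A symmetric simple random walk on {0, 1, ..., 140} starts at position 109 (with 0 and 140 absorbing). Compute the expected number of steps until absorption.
E[τ | X_0 = 109] = 3379

Let v_k = E[τ | X_0 = k]. Boundary: v_0 = v_140 = 0. Recurrence: v_k = 1 + (v_{k-1} + v_{k+1})/2 for 1 ≤ k ≤ 139. The particular solution to v_k − (v_{k-1} + v_{k+1})/2 = 1 is v_k = −k^2. Adding homogeneous solution A + B k and matching boundaries gives v_k = k (140 − k). Substituting k = 109: v_109 = 109 · 31 = 3379.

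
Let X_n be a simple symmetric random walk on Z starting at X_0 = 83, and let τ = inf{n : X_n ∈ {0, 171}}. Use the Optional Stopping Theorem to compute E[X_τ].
E[X_τ] = 83

X_n is a martingale and τ is a bounded-mean stopping time (indeed τ is finite a.s. with bounded expectation since the walk is in a bounded region). By the OST, E[X_τ] = E[X_0] = 83. Equivalently: E[X_τ] = 171 · P(hit 171 first) + 0 · P(hit 0 first) = 171 · (83/171) = 83.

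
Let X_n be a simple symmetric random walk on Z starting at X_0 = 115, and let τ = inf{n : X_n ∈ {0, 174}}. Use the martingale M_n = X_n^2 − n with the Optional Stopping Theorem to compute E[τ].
E[τ] = 6785

M_n = X_n^2 − n is a martingale (since E[X_{n+1}^2 | F_n] = X_n^2 + 1). By OST (τ has finite mean in a bounded region), E[M_τ] = E[M_0] = X_0^2 − 0 = 115^2 = 13225. Also E[M_τ] = E[X_τ^2] − E[τ]. The walk exits at 0 or 174, with P(hit 174 first) = 115/174, so E[X_τ^2] = 174^2 · 115/174 + 0 = 20010. Thus E[τ] = E[X_τ^2] − E[M_τ] = 20010 − 13225 = 6785 = 115(174 − 115) = 6785.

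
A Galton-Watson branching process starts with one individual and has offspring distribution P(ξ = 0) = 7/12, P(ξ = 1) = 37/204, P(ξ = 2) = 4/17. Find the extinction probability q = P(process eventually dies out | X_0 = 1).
q = 1

Mean offspring μ = 0·7/12 + 1·37/204 + 2·4/17 = 133/204 ≤ 1. For μ ≤ 1 with offspring not concentrated at 1, the Galton-Watson process goes extinct almost surely, so q = 1.
(Algebraic check: The pgf is f(s) = 7/12 + 37/204·s + 4/17·s². The extinction probability q is the smallest fixed point of f in [0, 1]. Setting s = f(s):
  4/17·s² + (37/204 − 1)·s + 7/12 = 0
  4/17·s² − (7/12 + 4/17)·s + 7/12 = 0
which factors as (s − 1)·(4/17·s − 7/12) = 0, giving roots s = 1 and s = (7/12)/(4/17) = 119/48. Since 119/48 ≥ 1, the smallest root in [0, 1] is s = 1.)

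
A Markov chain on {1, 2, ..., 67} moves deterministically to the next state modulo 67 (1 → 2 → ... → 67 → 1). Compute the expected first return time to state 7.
E[T_7 | X_0 = 7] = 67

The chain cycles deterministically, so starting at state 7 it returns in exactly 67 steps. Equivalently, the stationary distribution is uniform π_j = 1/67 for every state j, so by Kac's formula E[T_7] = 1/π_7 = 67.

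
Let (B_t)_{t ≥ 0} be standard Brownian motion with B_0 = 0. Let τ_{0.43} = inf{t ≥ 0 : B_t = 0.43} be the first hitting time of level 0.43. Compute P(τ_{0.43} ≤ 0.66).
P(τ_{0.43} ≤ 0.66) = 2(1 − Φ(0.43/√0.66)) = 2(1 − Φ(0.5293)) ≈ 0.5966

By the reflection principle for standard BM, P(τ_b ≤ t) = 2 · P(B_t ≥ b). Since B_t ~ N(0, t), P(B_t ≥ 0.43) = 1 − Φ(0.43/√t) = 1 − Φ(0.43/√0.66) = 1 − Φ(0.5293) ≈ 0.29830. Doubling: P(τ_{0.43} ≤ 0.66) ≈ 2 · 0.29830 = 0.59660 ≈ 0.5966.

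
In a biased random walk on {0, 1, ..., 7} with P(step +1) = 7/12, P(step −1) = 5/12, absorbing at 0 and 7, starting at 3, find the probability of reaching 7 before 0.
P(hit 7 before 0) = (1 − (5/7)^3) / (1 − (5/7)^7) = 261709/372709

Let u_k denote P(reach 7 before 0 | start at k). Boundary: u_0 = 0, u_7 = 1. Recurrence: u_k = 7/12·u_{k+1} + 5/12·u_{k-1} for 1 ≤ k ≤ 6. Try u_k = A + B·r^k with r = q/p = (5/12)/(7/12) = 5/7. Substitution satisfies the recurrence; boundary conditions give:
  u_k = (1 − r^k) / (1 − r^N) = (1 − (5/7)^3) / (1 − (5/7)^7) = 261709/372709.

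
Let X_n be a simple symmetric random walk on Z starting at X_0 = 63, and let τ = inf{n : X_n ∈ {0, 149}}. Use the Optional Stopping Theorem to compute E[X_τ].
E[X_τ] = 63

X_n is a martingale and τ is a bounded-mean stopping time (indeed τ is finite a.s. with bounded expectation since the walk is in a bounded region). By the OST, E[X_τ] = E[X_0] = 63. Equivalently: E[X_τ] = 149 · P(hit 149 first) + 0 · P(hit 0 first) = 149 · (63/149) = 63.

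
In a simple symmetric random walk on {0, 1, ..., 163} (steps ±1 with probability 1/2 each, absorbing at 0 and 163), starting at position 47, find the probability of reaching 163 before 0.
P(hit 163 before 0) = 47/163

Let u_k = P(hit 163 before 0 | start at k). Then u_0 = 0, u_163 = 1, and u_k = u_{k-1}/2 + u_{k+1}/2 for 1 ≤ k ≤ 162. This harmonic recurrence is solved by u_k = k/163, giving u_47 = 47/163.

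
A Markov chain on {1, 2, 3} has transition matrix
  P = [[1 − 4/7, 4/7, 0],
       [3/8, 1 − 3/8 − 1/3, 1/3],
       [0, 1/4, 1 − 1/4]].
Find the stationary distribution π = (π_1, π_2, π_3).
π = (9/41, 96/287, 128/287)

This is a birth-death chain on three states, which satisfies detailed balance: π_1 · P_{12} = π_2 · P_{21} and π_2 · P_{23} = π_3 · P_{32}.
From π_1 · 4/7 = π_2 · 3/8: π_2/π_1 = (4/7)/(3/8) = 32/21.
From π_2 · 1/3 = π_3 · 1/4: π_3/π_2 = (1/3)/(1/4) = 4/3.
Take π_1 proportional to 1; then unnormalized π = (1, 32/21, 128/63). Normalize by dividing by the sum 41/9:
  π = (9/41, 96/287, 128/287).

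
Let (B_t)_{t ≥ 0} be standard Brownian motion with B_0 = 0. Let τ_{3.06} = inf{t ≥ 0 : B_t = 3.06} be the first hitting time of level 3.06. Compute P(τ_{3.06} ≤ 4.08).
P(τ_{3.06} ≤ 4.08) = 2(1 − Φ(3.06/√4.08)) = 2(1 − Φ(1.5149)) ≈ 0.1298

By the reflection principle for standard BM, P(τ_b ≤ t) = 2 · P(B_t ≥ b). Since B_t ~ N(0, t), P(B_t ≥ 3.06) = 1 − Φ(3.06/√t) = 1 − Φ(3.06/√4.08) = 1 − Φ(1.5149) ≈ 0.06490. Doubling: P(τ_{3.06} ≤ 4.08) ≈ 2 · 0.06490 = 0.12980 ≈ 0.1298.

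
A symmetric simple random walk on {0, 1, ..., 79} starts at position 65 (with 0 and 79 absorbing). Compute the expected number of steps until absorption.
E[τ | X_0 = 65] = 910

Let v_k = E[τ | X_0 = k]. Boundary: v_0 = v_79 = 0. Recurrence: v_k = 1 + (v_{k-1} + v_{k+1})/2 for 1 ≤ k ≤ 78. The particular solution to v_k − (v_{k-1} + v_{k+1})/2 = 1 is v_k = −k^2. Adding homogeneous solution A + B k and matching boundaries gives v_k = k (79 − k). Substituting k = 65: v_65 = 65 · 14 = 910.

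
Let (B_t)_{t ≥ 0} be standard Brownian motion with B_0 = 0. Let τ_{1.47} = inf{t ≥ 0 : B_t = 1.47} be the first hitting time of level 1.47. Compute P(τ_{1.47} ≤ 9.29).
P(τ_{1.47} ≤ 9.29) = 2(1 − Φ(1.47/√9.29)) = 2(1 − Φ(0.4823)) ≈ 0.6296

By the reflection principle for standard BM, P(τ_b ≤ t) = 2 · P(B_t ≥ b). Since B_t ~ N(0, t), P(B_t ≥ 1.47) = 1 − Φ(1.47/√t) = 1 − Φ(1.47/√9.29) = 1 − Φ(0.4823) ≈ 0.31480. Doubling: P(τ_{1.47} ≤ 9.29) ≈ 2 · 0.31480 = 0.62960 ≈ 0.6296.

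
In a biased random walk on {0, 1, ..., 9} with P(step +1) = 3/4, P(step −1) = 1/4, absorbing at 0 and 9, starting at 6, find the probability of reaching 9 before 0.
P(hit 9 before 0) = (1 − (1/3)^6) / (1 − (1/3)^9) = 756/757

Let u_k denote P(reach 9 before 0 | start at k). Boundary: u_0 = 0, u_9 = 1. Recurrence: u_k = 3/4·u_{k+1} + 1/4·u_{k-1} for 1 ≤ k ≤ 8. Try u_k = A + B·r^k with r = q/p = (1/4)/(3/4) = 1/3. Substitution satisfies the recurrence; boundary conditions give:
  u_k = (1 − r^k) / (1 − r^N) = (1 − (1/3)^6) / (1 − (1/3)^9) = 756/757.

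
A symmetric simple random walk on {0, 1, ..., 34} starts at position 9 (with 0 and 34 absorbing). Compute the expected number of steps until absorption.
E[τ | X_0 = 9] = 225

Let v_k = E[τ | X_0 = k]. Boundary: v_0 = v_34 = 0. Recurrence: v_k = 1 + (v_{k-1} + v_{k+1})/2 for 1 ≤ k ≤ 33. The particular solution to v_k − (v_{k-1} + v_{k+1})/2 = 1 is v_k = −k^2. Adding homogeneous solution A + B k and matching boundaries gives v_k = k (34 − k). Substituting k = 9: v_9 = 9 · 25 = 225.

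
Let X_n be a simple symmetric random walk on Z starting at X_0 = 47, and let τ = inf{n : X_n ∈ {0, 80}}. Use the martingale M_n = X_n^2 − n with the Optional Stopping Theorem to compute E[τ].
E[τ] = 1551

M_n = X_n^2 − n is a martingale (since E[X_{n+1}^2 | F_n] = X_n^2 + 1). By OST (τ has finite mean in a bounded region), E[M_τ] = E[M_0] = X_0^2 − 0 = 47^2 = 2209. Also E[M_τ] = E[X_τ^2] − E[τ]. The walk exits at 0 or 80, with P(hit 80 first) = 47/80, so E[X_τ^2] = 80^2 · 47/80 + 0 = 3760. Thus E[τ] = E[X_τ^2] − E[M_τ] = 3760 − 2209 = 1551 = 47(80 − 47) = 1551.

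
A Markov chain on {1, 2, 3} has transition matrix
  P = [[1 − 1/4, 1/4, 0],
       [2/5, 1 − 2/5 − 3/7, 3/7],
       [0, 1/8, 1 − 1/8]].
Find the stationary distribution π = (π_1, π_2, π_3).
π = (56/211, 35/211, 120/211)

This is a birth-death chain on three states, which satisfies detailed balance: π_1 · P_{12} = π_2 · P_{21} and π_2 · P_{23} = π_3 · P_{32}.
From π_1 · 1/4 = π_2 · 2/5: π_2/π_1 = (1/4)/(2/5) = 5/8.
From π_2 · 3/7 = π_3 · 1/8: π_3/π_2 = (3/7)/(1/8) = 24/7.
Take π_1 proportional to 1; then unnormalized π = (1, 5/8, 15/7). Normalize by dividing by the sum 211/56:
  π = (56/211, 35/211, 120/211).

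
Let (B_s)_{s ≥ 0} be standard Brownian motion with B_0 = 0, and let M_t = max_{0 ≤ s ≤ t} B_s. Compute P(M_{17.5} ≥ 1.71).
P(M_{17.5} ≥ 1.71) = 2·P(B_{17.5} ≥ 1.71) = 2(1 − Φ(1.71/√17.5)) ≈ 0.6827

By the reflection principle for Brownian motion, P(M_t ≥ a) = 2 · P(B_t ≥ a) for a ≥ 0. Since B_t ~ N(0, t), P(B_t ≥ 1.71) = 1 − Φ(1.71/√t) = 1 − Φ(1.71/√17.5) = 1 − Φ(0.4088). So
  P(M_{17.5} ≥ 1.71) = 2(1 − Φ(0.4088)) ≈ 0.6827.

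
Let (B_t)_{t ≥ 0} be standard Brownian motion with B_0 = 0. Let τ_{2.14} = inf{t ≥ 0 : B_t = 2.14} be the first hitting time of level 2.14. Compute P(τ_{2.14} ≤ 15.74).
P(τ_{2.14} ≤ 15.74) = 2(1 − Φ(2.14/√15.74)) = 2(1 − Φ(0.5394)) ≈ 0.5896

By the reflection principle for standard BM, P(τ_b ≤ t) = 2 · P(B_t ≥ b). Since B_t ~ N(0, t), P(B_t ≥ 2.14) = 1 − Φ(2.14/√t) = 1 − Φ(2.14/√15.74) = 1 − Φ(0.5394) ≈ 0.29481. Doubling: P(τ_{2.14} ≤ 15.74) ≈ 2 · 0.29481 = 0.58962 ≈ 0.5896.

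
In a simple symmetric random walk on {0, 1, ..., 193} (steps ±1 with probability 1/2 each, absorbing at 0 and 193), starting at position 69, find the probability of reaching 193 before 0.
P(hit 193 before 0) = 69/193

Let u_k = P(hit 193 before 0 | start at k). Then u_0 = 0, u_193 = 1, and u_k = u_{k-1}/2 + u_{k+1}/2 for 1 ≤ k ≤ 192. This harmonic recurrence is solved by u_k = k/193, giving u_69 = 69/193.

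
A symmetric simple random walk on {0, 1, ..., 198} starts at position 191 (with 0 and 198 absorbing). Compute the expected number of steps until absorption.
E[τ | X_0 = 191] = 1337

Let v_k = E[τ | X_0 = k]. Boundary: v_0 = v_198 = 0. Recurrence: v_k = 1 + (v_{k-1} + v_{k+1})/2 for 1 ≤ k ≤ 197. The particular solution to v_k − (v_{k-1} + v_{k+1})/2 = 1 is v_k = −k^2. Adding homogeneous solution A + B k and matching boundaries gives v_k = k (198 − k). Substituting k = 191: v_191 = 191 · 7 = 1337.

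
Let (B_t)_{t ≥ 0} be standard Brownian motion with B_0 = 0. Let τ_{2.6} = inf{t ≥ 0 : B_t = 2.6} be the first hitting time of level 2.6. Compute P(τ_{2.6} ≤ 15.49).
P(τ_{2.6} ≤ 15.49) = 2(1 − Φ(2.6/√15.49)) = 2(1 − Φ(0.6606)) ≈ 0.5089

By the reflection principle for standard BM, P(τ_b ≤ t) = 2 · P(B_t ≥ b). Since B_t ~ N(0, t), P(B_t ≥ 2.6) = 1 − Φ(2.6/√t) = 1 − Φ(2.6/√15.49) = 1 − Φ(0.6606) ≈ 0.25443. Doubling: P(τ_{2.6} ≤ 15.49) ≈ 2 · 0.25443 = 0.50886 ≈ 0.5089.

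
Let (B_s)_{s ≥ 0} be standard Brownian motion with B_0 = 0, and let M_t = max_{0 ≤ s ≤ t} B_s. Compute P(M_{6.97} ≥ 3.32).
P(M_{6.97} ≥ 3.32) = 2·P(B_{6.97} ≥ 3.32) = 2(1 − Φ(3.32/√6.97)) ≈ 0.2086

By the reflection principle for Brownian motion, P(M_t ≥ a) = 2 · P(B_t ≥ a) for a ≥ 0. Since B_t ~ N(0, t), P(B_t ≥ 3.32) = 1 − Φ(3.32/√t) = 1 − Φ(3.32/√6.97) = 1 − Φ(1.2575). So
  P(M_{6.97} ≥ 3.32) = 2(1 − Φ(1.2575)) ≈ 0.2086.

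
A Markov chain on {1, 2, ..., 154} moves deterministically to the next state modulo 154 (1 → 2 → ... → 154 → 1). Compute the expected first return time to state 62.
E[T_62 | X_0 = 62] = 154

The chain cycles deterministically, so starting at state 62 it returns in exactly 154 steps. Equivalently, the stationary distribution is uniform π_j = 1/154 for every state j, so by Kac's formula E[T_62] = 1/π_62 = 154.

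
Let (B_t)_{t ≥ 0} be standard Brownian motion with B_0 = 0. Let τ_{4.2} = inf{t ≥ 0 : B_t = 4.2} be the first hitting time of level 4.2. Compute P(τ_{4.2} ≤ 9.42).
P(τ_{4.2} ≤ 9.42) = 2(1 − Φ(4.2/√9.42)) = 2(1 − Φ(1.3684)) ≈ 0.1712

By the reflection principle for standard BM, P(τ_b ≤ t) = 2 · P(B_t ≥ b). Since B_t ~ N(0, t), P(B_t ≥ 4.2) = 1 − Φ(4.2/√t) = 1 − Φ(4.2/√9.42) = 1 − Φ(1.3684) ≈ 0.08559. Doubling: P(τ_{4.2} ≤ 9.42) ≈ 2 · 0.08559 = 0.17118 ≈ 0.1712.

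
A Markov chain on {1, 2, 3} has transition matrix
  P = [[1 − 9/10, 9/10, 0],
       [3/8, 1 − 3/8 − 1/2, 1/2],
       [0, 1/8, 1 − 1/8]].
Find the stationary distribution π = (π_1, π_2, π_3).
π = (1/13, 12/65, 48/65)

This is a birth-death chain on three states, which satisfies detailed balance: π_1 · P_{12} = π_2 · P_{21} and π_2 · P_{23} = π_3 · P_{32}.
From π_1 · 9/10 = π_2 · 3/8: π_2/π_1 = (9/10)/(3/8) = 12/5.
From π_2 · 1/2 = π_3 · 1/8: π_3/π_2 = (1/2)/(1/8) = 4.
Take π_1 proportional to 1; then unnormalized π = (1, 12/5, 48/5). Normalize by dividing by the sum 13:
  π = (1/13, 12/65, 48/65).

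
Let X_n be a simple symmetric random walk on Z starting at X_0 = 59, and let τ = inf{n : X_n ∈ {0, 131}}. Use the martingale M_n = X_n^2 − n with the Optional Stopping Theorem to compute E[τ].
E[τ] = 4248

M_n = X_n^2 − n is a martingale (since E[X_{n+1}^2 | F_n] = X_n^2 + 1). By OST (τ has finite mean in a bounded region), E[M_τ] = E[M_0] = X_0^2 − 0 = 59^2 = 3481. Also E[M_τ] = E[X_τ^2] − E[τ]. The walk exits at 0 or 131, with P(hit 131 first) = 59/131, so E[X_τ^2] = 131^2 · 59/131 + 0 = 7729. Thus E[τ] = E[X_τ^2] − E[M_τ] = 7729 − 3481 = 4248 = 59(131 − 59) = 4248.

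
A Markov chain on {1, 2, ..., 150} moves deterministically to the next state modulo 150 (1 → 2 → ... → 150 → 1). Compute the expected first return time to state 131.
E[T_131 | X_0 = 131] = 150

The chain cycles deterministically, so starting at state 131 it returns in exactly 150 steps. Equivalently, the stationary distribution is uniform π_j = 1/150 for every state j, so by Kac's formula E[T_131] = 1/π_131 = 150.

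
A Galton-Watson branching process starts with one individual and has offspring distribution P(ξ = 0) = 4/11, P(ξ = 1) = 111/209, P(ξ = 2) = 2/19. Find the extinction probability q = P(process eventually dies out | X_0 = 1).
q = 1

Mean offspring μ = 0·4/11 + 1·111/209 + 2·2/19 = 155/209 ≤ 1. For μ ≤ 1 with offspring not concentrated at 1, the Galton-Watson process goes extinct almost surely, so q = 1.
(Algebraic check: The pgf is f(s) = 4/11 + 111/209·s + 2/19·s². The extinction probability q is the smallest fixed point of f in [0, 1]. Setting s = f(s):
  2/19·s² + (111/209 − 1)·s + 4/11 = 0
  2/19·s² − (4/11 + 2/19)·s + 4/11 = 0
which factors as (s − 1)·(2/19·s − 4/11) = 0, giving roots s = 1 and s = (4/11)/(2/19) = 38/11. Since 38/11 ≥ 1, the smallest root in [0, 1] is s = 1.)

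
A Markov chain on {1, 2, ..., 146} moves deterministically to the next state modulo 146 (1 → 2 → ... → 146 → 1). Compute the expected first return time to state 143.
E[T_143 | X_0 = 143] = 146

The chain cycles deterministically, so starting at state 143 it returns in exactly 146 steps. Equivalently, the stationary distribution is uniform π_j = 1/146 for every state j, so by Kac's formula E[T_143] = 1/π_143 = 146.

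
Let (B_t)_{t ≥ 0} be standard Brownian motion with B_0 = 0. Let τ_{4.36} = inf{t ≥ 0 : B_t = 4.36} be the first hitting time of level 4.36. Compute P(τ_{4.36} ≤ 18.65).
P(τ_{4.36} ≤ 18.65) = 2(1 − Φ(4.36/√18.65)) = 2(1 − Φ(1.0096)) ≈ 0.3127

By the reflection principle for standard BM, P(τ_b ≤ t) = 2 · P(B_t ≥ b). Since B_t ~ N(0, t), P(B_t ≥ 4.36) = 1 − Φ(4.36/√t) = 1 − Φ(4.36/√18.65) = 1 − Φ(1.0096) ≈ 0.15634. Doubling: P(τ_{4.36} ≤ 18.65) ≈ 2 · 0.15634 = 0.31268 ≈ 0.3127.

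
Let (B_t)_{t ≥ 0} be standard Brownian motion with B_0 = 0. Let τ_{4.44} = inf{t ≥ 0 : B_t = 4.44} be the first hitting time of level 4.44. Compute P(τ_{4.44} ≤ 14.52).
P(τ_{4.44} ≤ 14.52) = 2(1 − Φ(4.44/√14.52)) = 2(1 − Φ(1.1652)) ≈ 0.2439

By the reflection principle for standard BM, P(τ_b ≤ t) = 2 · P(B_t ≥ b). Since B_t ~ N(0, t), P(B_t ≥ 4.44) = 1 − Φ(4.44/√t) = 1 − Φ(4.44/√14.52) = 1 − Φ(1.1652) ≈ 0.12197. Doubling: P(τ_{4.44} ≤ 14.52) ≈ 2 · 0.12197 = 0.24394 ≈ 0.2439.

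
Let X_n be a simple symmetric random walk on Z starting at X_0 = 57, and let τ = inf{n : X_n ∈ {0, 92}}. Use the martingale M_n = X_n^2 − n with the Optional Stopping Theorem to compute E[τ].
E[τ] = 1995

M_n = X_n^2 − n is a martingale (since E[X_{n+1}^2 | F_n] = X_n^2 + 1). By OST (τ has finite mean in a bounded region), E[M_τ] = E[M_0] = X_0^2 − 0 = 57^2 = 3249. Also E[M_τ] = E[X_τ^2] − E[τ]. The walk exits at 0 or 92, with P(hit 92 first) = 57/92, so E[X_τ^2] = 92^2 · 57/92 + 0 = 5244. Thus E[τ] = E[X_τ^2] − E[M_τ] = 5244 − 3249 = 1995 = 57(92 − 57) = 1995.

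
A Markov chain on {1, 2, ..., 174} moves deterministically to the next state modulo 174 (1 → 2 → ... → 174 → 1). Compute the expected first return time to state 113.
E[T_113 | X_0 = 113] = 174

The chain cycles deterministically, so starting at state 113 it returns in exactly 174 steps. Equivalently, the stationary distribution is uniform π_j = 1/174 for every state j, so by Kac's formula E[T_113] = 1/π_113 = 174.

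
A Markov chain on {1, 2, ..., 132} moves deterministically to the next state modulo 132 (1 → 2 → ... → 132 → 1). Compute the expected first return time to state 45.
E[T_45 | X_0 = 45] = 132

The chain cycles deterministically, so starting at state 45 it returns in exactly 132 steps. Equivalently, the stationary distribution is uniform π_j = 1/132 for every state j, so by Kac's formula E[T_45] = 1/π_45 = 132.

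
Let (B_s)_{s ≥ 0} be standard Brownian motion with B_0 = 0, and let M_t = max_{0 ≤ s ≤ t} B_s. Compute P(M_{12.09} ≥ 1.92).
P(M_{12.09} ≥ 1.92) = 2·P(B_{12.09} ≥ 1.92) = 2(1 − Φ(1.92/√12.09)) ≈ 0.5808

By the reflection principle for Brownian motion, P(M_t ≥ a) = 2 · P(B_t ≥ a) for a ≥ 0. Since B_t ~ N(0, t), P(B_t ≥ 1.92) = 1 − Φ(1.92/√t) = 1 − Φ(1.92/√12.09) = 1 − Φ(0.5522). So
  P(M_{12.09} ≥ 1.92) = 2(1 − Φ(0.5522)) ≈ 0.5808.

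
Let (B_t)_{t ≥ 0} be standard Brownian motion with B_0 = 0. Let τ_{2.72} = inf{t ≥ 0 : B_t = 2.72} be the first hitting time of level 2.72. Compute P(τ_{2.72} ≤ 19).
P(τ_{2.72} ≤ 19) = 2(1 − Φ(2.72/√19)) = 2(1 − Φ(0.6240)) ≈ 0.5326

By the reflection principle for standard BM, P(τ_b ≤ t) = 2 · P(B_t ≥ b). Since B_t ~ N(0, t), P(B_t ≥ 2.72) = 1 − Φ(2.72/√t) = 1 − Φ(2.72/√19) = 1 − Φ(0.6240) ≈ 0.26631. Doubling: P(τ_{2.72} ≤ 19) ≈ 2 · 0.26631 = 0.53262 ≈ 0.5326.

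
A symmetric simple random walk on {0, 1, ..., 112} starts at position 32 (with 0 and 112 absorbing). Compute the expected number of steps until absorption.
E[τ | X_0 = 32] = 2560

Let v_k = E[τ | X_0 = k]. Boundary: v_0 = v_112 = 0. Recurrence: v_k = 1 + (v_{k-1} + v_{k+1})/2 for 1 ≤ k ≤ 111. The particular solution to v_k − (v_{k-1} + v_{k+1})/2 = 1 is v_k = −k^2. Adding homogeneous solution A + B k and matching boundaries gives v_k = k (112 − k). Substituting k = 32: v_32 = 32 · 80 = 2560.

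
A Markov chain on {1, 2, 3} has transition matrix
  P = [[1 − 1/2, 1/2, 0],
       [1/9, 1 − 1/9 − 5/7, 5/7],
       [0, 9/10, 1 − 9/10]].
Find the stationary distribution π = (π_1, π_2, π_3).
π = (14/127, 63/127, 50/127)

This is a birth-death chain on three states, which satisfies detailed balance: π_1 · P_{12} = π_2 · P_{21} and π_2 · P_{23} = π_3 · P_{32}.
From π_1 · 1/2 = π_2 · 1/9: π_2/π_1 = (1/2)/(1/9) = 9/2.
From π_2 · 5/7 = π_3 · 9/10: π_3/π_2 = (5/7)/(9/10) = 50/63.
Take π_1 proportional to 1; then unnormalized π = (1, 9/2, 25/7). Normalize by dividing by the sum 127/14:
  π = (14/127, 63/127, 50/127).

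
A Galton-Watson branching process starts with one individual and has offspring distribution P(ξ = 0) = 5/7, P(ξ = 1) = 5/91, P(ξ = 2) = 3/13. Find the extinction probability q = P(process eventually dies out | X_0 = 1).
q = 1

Mean offspring μ = 0·5/7 + 1·5/91 + 2·3/13 = 47/91 ≤ 1. For μ ≤ 1 with offspring not concentrated at 1, the Galton-Watson process goes extinct almost surely, so q = 1.
(Algebraic check: The pgf is f(s) = 5/7 + 5/91·s + 3/13·s². The extinction probability q is the smallest fixed point of f in [0, 1]. Setting s = f(s):
  3/13·s² + (5/91 − 1)·s + 5/7 = 0
  3/13·s² − (5/7 + 3/13)·s + 5/7 = 0
which factors as (s − 1)·(3/13·s − 5/7) = 0, giving roots s = 1 and s = (5/7)/(3/13) = 65/21. Since 65/21 ≥ 1, the smallest root in [0, 1] is s = 1.)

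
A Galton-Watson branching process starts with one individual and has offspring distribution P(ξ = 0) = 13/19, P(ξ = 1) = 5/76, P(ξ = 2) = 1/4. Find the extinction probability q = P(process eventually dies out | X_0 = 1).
q = 1

Mean offspring μ = 0·13/19 + 1·5/76 + 2·1/4 = 43/76 ≤ 1. For μ ≤ 1 with offspring not concentrated at 1, the Galton-Watson process goes extinct almost surely, so q = 1.
(Algebraic check: The pgf is f(s) = 13/19 + 5/76·s + 1/4·s². The extinction probability q is the smallest fixed point of f in [0, 1]. Setting s = f(s):
  1/4·s² + (5/76 − 1)·s + 13/19 = 0
  1/4·s² − (13/19 + 1/4)·s + 13/19 = 0
which factors as (s − 1)·(1/4·s − 13/19) = 0, giving roots s = 1 and s = (13/19)/(1/4) = 52/19. Since 52/19 ≥ 1, the smallest root in [0, 1] is s = 1.)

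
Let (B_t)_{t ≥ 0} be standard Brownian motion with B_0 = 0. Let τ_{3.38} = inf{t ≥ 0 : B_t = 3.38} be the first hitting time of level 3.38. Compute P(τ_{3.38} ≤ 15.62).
P(τ_{3.38} ≤ 15.62) = 2(1 − Φ(3.38/√15.62)) = 2(1 − Φ(0.8552)) ≈ 0.3924

By the reflection principle for standard BM, P(τ_b ≤ t) = 2 · P(B_t ≥ b). Since B_t ~ N(0, t), P(B_t ≥ 3.38) = 1 − Φ(3.38/√t) = 1 − Φ(3.38/√15.62) = 1 − Φ(0.8552) ≈ 0.19622. Doubling: P(τ_{3.38} ≤ 15.62) ≈ 2 · 0.19622 = 0.39244 ≈ 0.3924.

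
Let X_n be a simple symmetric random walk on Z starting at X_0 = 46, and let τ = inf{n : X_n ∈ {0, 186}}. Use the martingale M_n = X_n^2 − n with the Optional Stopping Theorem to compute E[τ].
E[τ] = 6440

M_n = X_n^2 − n is a martingale (since E[X_{n+1}^2 | F_n] = X_n^2 + 1). By OST (τ has finite mean in a bounded region), E[M_τ] = E[M_0] = X_0^2 − 0 = 46^2 = 2116. Also E[M_τ] = E[X_τ^2] − E[τ]. The walk exits at 0 or 186, with P(hit 186 first) = 46/186, so E[X_τ^2] = 186^2 · 46/186 + 0 = 8556. Thus E[τ] = E[X_τ^2] − E[M_τ] = 8556 − 2116 = 6440 = 46(186 − 46) = 6440.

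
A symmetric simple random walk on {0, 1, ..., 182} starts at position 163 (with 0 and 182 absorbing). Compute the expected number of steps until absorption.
E[τ | X_0 = 163] = 3097

Let v_k = E[τ | X_0 = k]. Boundary: v_0 = v_182 = 0. Recurrence: v_k = 1 + (v_{k-1} + v_{k+1})/2 for 1 ≤ k ≤ 181. The particular solution to v_k − (v_{k-1} + v_{k+1})/2 = 1 is v_k = −k^2. Adding homogeneous solution A + B k and matching boundaries gives v_k = k (182 − k). Substituting k = 163: v_163 = 163 · 19 = 3097.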